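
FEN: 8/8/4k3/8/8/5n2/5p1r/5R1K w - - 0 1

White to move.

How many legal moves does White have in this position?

0

White to move; king on h1.
In check: yes, from the black rook on h2.
Legal moves: none.
Count: 0.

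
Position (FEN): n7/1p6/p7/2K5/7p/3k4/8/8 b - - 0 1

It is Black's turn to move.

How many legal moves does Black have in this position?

12

Black to move; king on d3.
In check: no.
Legal moves: Nc7, Nb6, Ke4, Ke3, Kc3, Ke2, Kd2, Kc2, b6+, a5, h3, b5.
Count: 12.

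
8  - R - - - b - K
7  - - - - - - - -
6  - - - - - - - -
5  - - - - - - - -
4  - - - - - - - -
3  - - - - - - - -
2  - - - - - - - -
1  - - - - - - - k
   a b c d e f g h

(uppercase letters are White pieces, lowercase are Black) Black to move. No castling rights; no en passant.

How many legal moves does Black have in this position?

10

Black to move; king on h1.
In check: no.
Legal moves: Bg7+, Be7, Bh6, Bd6, Bc5, Bb4, Ba3, Kh2, Kg2, Kg1.
Count: 10.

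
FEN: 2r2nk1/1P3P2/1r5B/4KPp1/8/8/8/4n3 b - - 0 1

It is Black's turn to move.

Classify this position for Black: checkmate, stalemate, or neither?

Black to move; black king on g8.
In check: yes, from the white pawn on f7.
King squares — f7: available; g7: attacked by Bh6; h7: available; f8: own knight; h8: available.
Legal moves for Black: Kh8, Kh7, Kxf7.
Black is in check but has 3 legal moves → neither.

neither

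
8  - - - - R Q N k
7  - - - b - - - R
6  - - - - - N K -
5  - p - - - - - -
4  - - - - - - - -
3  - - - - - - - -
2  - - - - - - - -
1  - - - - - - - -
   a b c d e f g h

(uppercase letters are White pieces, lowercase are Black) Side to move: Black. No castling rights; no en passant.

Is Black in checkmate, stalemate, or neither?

checkmate

Black to move; black king on h8.
In check: yes, from the white rook on h7.
King squares — g7: attacked by Kg6; h7: attacked by Nf6; g8: attacked by Nf6.
Legal moves for Black: none.
In check with no legal moves → checkmate.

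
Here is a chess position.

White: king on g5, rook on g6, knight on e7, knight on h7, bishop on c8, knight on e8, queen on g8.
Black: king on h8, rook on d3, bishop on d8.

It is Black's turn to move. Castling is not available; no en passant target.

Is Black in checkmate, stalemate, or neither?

Black to move; black king on h8.
In check: yes, from the white queen on g8.
King squares — g7: attacked by Rg6; h7: attacked by Qg8; g8: attacked by Rg6.
Legal moves for Black: none.
In check with no legal moves → checkmate.

checkmate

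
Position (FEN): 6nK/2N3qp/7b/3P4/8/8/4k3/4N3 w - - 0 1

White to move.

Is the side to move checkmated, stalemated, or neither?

checkmate

White to move; white king on h8.
In check: yes, from the black queen on g7.
King squares — g7: attacked by Bh6; h7: attacked by Qg7; g8: attacked by Qg7.
Legal moves for White: none.
In check with no legal moves → checkmate.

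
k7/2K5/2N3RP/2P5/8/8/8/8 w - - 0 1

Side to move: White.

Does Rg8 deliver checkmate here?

After Rg8: black king on a8; in check: yes, from the white rook on g8.
King squares — a7: attacked by Nc6; b7: attacked by Kc7; b8: attacked by Nc6.
Black has no legal moves → checkmate.

yes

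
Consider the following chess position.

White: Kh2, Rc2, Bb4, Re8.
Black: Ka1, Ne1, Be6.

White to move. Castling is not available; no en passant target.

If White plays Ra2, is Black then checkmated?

no

After Ra2: black king on a1; in check: yes, from the white rook on a2.
Black has 3 legal replies: Kxa2, Kb1, Bxa2.
In check but a legal move exists → not checkmate.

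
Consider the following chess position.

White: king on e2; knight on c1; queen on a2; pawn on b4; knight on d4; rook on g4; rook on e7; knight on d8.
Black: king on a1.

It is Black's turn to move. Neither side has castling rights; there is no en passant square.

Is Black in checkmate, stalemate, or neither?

Black to move; black king on a1.
In check: yes, from the white queen on a2.
King squares — b1: attacked by Qa2; a2: attacked by Nc1; b2: attacked by Qa2.
Legal moves for Black: none.
In check with no legal moves → checkmate.

checkmate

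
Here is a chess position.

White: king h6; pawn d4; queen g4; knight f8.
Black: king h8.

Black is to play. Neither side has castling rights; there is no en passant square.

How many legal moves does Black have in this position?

0

Black to move; king on h8.
In check: no.
Legal moves: none.
Count: 0.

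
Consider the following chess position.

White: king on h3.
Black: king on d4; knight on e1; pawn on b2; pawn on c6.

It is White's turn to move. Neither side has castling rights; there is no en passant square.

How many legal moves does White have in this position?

White to move; king on h3.
In check: no.
Legal moves: Kh4, Kg4, Kg3, Kh2.
Count: 4.

4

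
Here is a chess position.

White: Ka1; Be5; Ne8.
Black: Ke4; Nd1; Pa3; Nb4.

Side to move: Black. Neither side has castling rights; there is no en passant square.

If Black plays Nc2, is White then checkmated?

no

After Nc2: white king on a1; in check: yes, from the black knight on c2.
White has 2 legal replies: Ka2, Kb1.
In check but a legal move exists → not checkmate.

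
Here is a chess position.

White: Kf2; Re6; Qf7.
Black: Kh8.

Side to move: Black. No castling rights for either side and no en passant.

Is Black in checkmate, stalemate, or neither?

stalemate

Black to move; black king on h8.
In check: no.
King squares — g7: attacked by Qf7; h7: attacked by Qf7; g8: attacked by Qf7.
Legal moves for Black: none.
Not in check and no legal moves → stalemate.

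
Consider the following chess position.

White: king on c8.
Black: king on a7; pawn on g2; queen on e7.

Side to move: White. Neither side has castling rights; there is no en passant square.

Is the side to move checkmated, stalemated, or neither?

stalemate

White to move; white king on c8.
In check: no.
King squares — b7: attacked by Ka7; c7: attacked by Qe7; d7: attacked by Qe7; b8: attacked by Ka7; d8: attacked by Qe7.
Legal moves for White: none.
Not in check and no legal moves → stalemate.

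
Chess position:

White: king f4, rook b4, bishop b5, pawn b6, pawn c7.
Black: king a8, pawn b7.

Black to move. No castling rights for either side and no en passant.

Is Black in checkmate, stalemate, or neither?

Black to move; black king on a8.
In check: no.
King squares — a7: attacked by Pb6; b7: own pawn; b8: attacked by Pc7.
Legal moves for Black: none.
Not in check and no legal moves → stalemate.

stalemate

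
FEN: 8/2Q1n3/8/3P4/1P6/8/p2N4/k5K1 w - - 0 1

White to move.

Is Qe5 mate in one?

yes

After Qe5: black king on a1; in check: yes, from the white queen on e5.
King squares — b1: attacked by Nd2; a2: own pawn; b2: attacked by Qe5.
Black has no legal moves → checkmate.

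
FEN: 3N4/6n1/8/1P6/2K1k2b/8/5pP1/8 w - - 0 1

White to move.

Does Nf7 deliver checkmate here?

no

After Nf7: black king on e4; in check: no.
Black is not in check, so this cannot be checkmate.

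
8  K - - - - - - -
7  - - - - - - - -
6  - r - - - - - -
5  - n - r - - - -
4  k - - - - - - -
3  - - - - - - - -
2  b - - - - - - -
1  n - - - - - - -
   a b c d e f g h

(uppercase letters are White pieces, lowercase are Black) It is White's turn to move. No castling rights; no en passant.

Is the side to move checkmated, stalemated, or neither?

stalemate

White to move; white king on a8.
In check: no.
King squares — a7: attacked by Nb5; b7: attacked by Rb6; b8: attacked by Rb6.
Legal moves for White: none.
Not in check and no legal moves → stalemate.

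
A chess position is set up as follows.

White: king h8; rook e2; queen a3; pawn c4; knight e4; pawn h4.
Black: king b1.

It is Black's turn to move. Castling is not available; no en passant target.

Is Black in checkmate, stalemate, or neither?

stalemate

Black to move; black king on b1.
In check: no.
King squares — a1: attacked by Qa3; c1: attacked by Qa3; a2: attacked by Re2; b2: attacked by Re2; c2: attacked by Re2.
Legal moves for Black: none.
Not in check and no legal moves → stalemate.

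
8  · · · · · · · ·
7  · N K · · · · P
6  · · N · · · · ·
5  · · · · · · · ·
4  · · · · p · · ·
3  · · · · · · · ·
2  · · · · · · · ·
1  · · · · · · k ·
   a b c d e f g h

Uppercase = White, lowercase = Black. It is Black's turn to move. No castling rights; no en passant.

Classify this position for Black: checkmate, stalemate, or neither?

Black to move; black king on g1.
In check: no.
Legal moves for Black: Kh2, Kg2, Kf2, Kh1, Kf1, e3.
Black has 6 legal moves and is not in check → neither.

neither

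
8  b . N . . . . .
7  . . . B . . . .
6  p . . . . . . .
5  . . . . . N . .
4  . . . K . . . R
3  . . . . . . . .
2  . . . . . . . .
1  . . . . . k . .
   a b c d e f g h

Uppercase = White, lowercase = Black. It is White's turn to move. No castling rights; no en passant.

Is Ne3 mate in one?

no

After Ne3: black king on f1; in check: yes, from the white knight on e3.
Black has 4 legal replies: Kf2, Ke2, Kg1, Ke1.
In check but a legal move exists → not checkmate.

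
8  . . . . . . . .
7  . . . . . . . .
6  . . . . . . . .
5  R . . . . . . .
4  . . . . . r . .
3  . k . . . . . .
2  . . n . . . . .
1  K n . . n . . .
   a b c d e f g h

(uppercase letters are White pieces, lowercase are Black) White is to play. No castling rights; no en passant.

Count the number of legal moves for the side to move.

1

White to move; king on a1.
In check: yes, from the black knight on c2.
Legal moves: Kxb1.
Count: 1.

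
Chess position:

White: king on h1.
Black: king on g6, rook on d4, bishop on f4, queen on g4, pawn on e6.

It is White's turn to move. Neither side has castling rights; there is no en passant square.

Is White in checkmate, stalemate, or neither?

White to move; white king on h1.
In check: no.
King squares — g1: attacked by Qg4; g2: attacked by Qg4; h2: attacked by Bf4.
Legal moves for White: none.
Not in check and no legal moves → stalemate.

stalemate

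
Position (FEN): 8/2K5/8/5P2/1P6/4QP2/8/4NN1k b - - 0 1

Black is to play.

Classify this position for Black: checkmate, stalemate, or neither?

Black to move; black king on h1.
In check: no.
King squares — g1: attacked by Qe3; g2: attacked by Ne1; h2: attacked by Nf1.
Legal moves for Black: none.
Not in check and no legal moves → stalemate.

stalemate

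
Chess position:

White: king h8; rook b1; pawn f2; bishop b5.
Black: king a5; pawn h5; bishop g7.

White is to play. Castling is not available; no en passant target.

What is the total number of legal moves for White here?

3

White to move; king on h8.
In check: yes, from the black bishop on g7.
Legal moves: Kg8, Kh7, Kxg7.
Count: 3.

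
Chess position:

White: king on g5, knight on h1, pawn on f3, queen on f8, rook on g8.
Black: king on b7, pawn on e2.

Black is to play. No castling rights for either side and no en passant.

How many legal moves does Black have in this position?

Black to move; king on b7.
In check: no.
Legal moves: Kc7, Ka7, Kc6, Kb6, Ka6, e1=Q, e1=R, e1=B, e1=N.
Count: 9.

9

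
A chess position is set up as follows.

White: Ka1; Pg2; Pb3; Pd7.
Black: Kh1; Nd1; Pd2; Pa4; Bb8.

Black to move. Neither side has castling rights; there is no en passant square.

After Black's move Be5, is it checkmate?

After Be5: white king on a1; in check: yes, from the black bishop on e5.
White has 2 legal replies: Ka2, Kb1.
In check but a legal move exists → not checkmate.

no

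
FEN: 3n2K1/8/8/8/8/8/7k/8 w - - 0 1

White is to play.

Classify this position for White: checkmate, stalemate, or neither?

neither

White to move; white king on g8.
In check: no.
Legal moves for White: Kh8, Kf8, Kh7, Kg7.
White has 4 legal moves and is not in check → neither.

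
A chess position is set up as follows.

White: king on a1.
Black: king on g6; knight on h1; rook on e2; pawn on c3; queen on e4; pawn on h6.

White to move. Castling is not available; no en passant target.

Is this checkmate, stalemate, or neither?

stalemate

White to move; white king on a1.
In check: no.
King squares — b1: attacked by Qe4; a2: attacked by Re2; b2: attacked by Re2.
Legal moves for White: none.
Not in check and no legal moves → stalemate.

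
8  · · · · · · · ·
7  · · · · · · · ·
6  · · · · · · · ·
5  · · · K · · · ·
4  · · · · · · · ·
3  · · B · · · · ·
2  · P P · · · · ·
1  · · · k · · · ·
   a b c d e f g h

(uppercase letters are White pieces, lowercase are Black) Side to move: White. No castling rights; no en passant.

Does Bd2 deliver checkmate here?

no

After Bd2: black king on d1; in check: no.
Black is not in check, so this cannot be checkmate.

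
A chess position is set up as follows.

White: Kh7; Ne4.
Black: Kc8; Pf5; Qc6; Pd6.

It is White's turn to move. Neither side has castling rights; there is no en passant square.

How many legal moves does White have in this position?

White to move; king on h7.
In check: no.
Legal moves: Kh8, Kg8, Kg7, Kh6, Kg6, Nf6, Nxd6+, Ng5, Nc5, Ng3, Nc3, Nf2, Nd2.
Count: 13.

13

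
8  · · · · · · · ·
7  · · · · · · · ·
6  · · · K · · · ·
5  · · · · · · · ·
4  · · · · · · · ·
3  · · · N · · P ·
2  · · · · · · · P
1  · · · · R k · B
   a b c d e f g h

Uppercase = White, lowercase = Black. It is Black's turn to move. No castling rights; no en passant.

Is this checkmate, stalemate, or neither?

Black to move; black king on f1.
In check: yes, from the white rook on e1.
King squares — e1: attacked by Nd3; g1: attacked by Re1; e2: attacked by Re1; f2: attacked by Nd3; g2: attacked by Bh1.
Legal moves for Black: none.
In check with no legal moves → checkmate.

checkmate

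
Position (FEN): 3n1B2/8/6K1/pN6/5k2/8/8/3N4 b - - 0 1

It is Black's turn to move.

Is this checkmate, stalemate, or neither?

Black to move; black king on f4.
In check: no.
Legal moves for Black: Nf7, Nb7, Ne6, Nc6, Ke5, Kg4, Ke4, Kg3, Kf3, a4.
Black has 10 legal moves and is not in check → neither.

neither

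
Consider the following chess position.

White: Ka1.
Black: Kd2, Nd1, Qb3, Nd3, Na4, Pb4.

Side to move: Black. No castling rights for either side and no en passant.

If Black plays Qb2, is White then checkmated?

yes

After Qb2: white king on a1; in check: yes, from the black queen on b2.
King squares — b1: attacked by Qb2; a2: attacked by Qb2; b2: attacked by Nd1.
White has no legal moves → checkmate.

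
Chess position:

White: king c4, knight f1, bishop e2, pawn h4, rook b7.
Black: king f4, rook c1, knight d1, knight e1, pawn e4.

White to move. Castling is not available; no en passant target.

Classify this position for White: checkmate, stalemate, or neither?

White to move; white king on c4.
In check: yes, from the black rook on c1.
Legal moves for White: Kd5, Kb5, Kd4, Kb4, Kb3.
White is in check but has 5 legal moves → neither.

neither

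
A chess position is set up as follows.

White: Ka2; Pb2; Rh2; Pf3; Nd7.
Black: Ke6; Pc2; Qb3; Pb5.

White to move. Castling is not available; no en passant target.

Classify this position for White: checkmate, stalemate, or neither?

neither

White to move; white king on a2.
In check: yes, from the black queen on b3.
King squares — a1: available; b1: attacked by Pc2; b2: own pawn; a3: attacked by Qb3; b3: available.
Legal moves for White: Kxb3, Ka1.
White is in check but has 2 legal moves → neither.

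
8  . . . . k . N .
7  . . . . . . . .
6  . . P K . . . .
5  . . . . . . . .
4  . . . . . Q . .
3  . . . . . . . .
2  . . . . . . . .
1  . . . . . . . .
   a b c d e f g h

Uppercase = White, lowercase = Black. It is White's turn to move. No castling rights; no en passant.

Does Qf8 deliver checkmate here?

no

After Qf8: black king on e8; in check: yes, from the white queen on f8.
Black has 1 legal reply: Kxf8.
In check but a legal move exists → not checkmate.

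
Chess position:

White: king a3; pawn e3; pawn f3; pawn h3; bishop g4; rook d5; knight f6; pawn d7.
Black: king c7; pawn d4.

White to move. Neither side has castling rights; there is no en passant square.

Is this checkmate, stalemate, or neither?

neither

White to move; white king on a3.
In check: no.
Legal moves for White include: Ng8, Ne8+, Nh7, Nh5, Ne4, Rd6, Rh5, Rg5, Rf5, Re5, Rc5+, Rb5, Ra5, Rxd4, Be6, Bh5, Bf5, Kb4, ... (list truncated; more exist).
White has legal moves and is not in check → neither.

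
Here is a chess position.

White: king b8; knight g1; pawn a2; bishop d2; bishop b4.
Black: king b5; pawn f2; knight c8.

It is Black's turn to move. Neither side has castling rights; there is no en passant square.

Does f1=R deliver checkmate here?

no

After f1=R: white king on b8; in check: no.
White is not in check, so this cannot be checkmate.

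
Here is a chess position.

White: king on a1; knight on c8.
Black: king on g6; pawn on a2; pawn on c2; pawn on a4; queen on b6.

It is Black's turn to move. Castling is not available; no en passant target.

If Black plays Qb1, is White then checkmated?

yes

After Qb1: white king on a1; in check: yes, from the black queen on b1.
King squares — b1: attacked by Pa2; a2: attacked by Qb1; b2: attacked by Qb1.
White has no legal moves → checkmate.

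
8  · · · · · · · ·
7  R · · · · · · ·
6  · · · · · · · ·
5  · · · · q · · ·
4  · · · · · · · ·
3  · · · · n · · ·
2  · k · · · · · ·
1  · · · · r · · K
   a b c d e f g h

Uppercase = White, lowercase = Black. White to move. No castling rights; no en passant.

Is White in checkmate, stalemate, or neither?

White to move; white king on h1.
In check: yes, from the black rook on e1.
King squares — g1: attacked by Re1; g2: attacked by Ne3; h2: attacked by Qe5.
Legal moves for White: none.
In check with no legal moves → checkmate.

checkmate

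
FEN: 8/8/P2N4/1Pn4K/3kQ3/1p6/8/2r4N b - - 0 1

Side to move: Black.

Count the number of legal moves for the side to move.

2

Black to move; king on d4.
In check: yes, from the white queen on e4.
Legal moves: Kc3, Nxe4.
Count: 2.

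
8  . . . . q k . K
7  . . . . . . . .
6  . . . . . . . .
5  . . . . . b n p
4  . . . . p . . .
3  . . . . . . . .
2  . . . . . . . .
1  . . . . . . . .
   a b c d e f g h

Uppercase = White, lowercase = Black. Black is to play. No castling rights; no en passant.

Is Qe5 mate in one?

After Qe5: white king on h8; in check: yes, from the black queen on e5.
King squares — g7: attacked by Qe5; h7: attacked by Bf5; g8: attacked by Kf8.
White has no legal moves → checkmate.

yes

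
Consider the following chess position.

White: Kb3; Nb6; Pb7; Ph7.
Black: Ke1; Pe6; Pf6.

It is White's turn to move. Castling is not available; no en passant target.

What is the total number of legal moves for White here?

White to move; king on b3.
In check: no.
Legal moves: Nc8, Na8, Nd7, Nd5, Nc4, Na4, Kc4, Kb4, Ka4, Kc3, Ka3, Kc2, Kb2, Ka2, h8=Q, h8=R, h8=B, h8=N, b8=Q, b8=R, b8=B, b8=N.
Count: 22.

22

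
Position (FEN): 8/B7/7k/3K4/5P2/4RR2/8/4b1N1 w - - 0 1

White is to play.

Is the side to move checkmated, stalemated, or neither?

neither

White to move; white king on d5.
In check: no.
Legal moves for White include: Bb8, Bb6, Bc5, Bd4, Ke6, Kd6, Kc6, Ke5, Kc5, Ke4, Kd4, Kc4, Rh3+, Rg3, Rf2, Rf1, Re8, Re7, ... (list truncated; more exist).
White has legal moves and is not in check → neither.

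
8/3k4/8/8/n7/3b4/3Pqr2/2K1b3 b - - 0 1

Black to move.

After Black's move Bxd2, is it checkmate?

After Bxd2: white king on c1; in check: yes, from the black bishop on d2.
King squares — b1: attacked by Bd3; d1: attacked by Qe2; b2: attacked by Na4; c2: attacked by Bd3; d2: attacked by Qe2.
White has no legal moves → checkmate.

yes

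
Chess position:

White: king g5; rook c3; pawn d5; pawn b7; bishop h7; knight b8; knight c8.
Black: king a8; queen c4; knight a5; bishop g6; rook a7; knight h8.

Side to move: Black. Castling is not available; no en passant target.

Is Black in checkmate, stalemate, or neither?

Black to move; black king on a8.
In check: yes, from the white pawn on b7.
Legal moves for Black: Kxb8, Kxb7, Rxb7, Nxb7.
Black is in check but has 4 legal moves → neither.

neither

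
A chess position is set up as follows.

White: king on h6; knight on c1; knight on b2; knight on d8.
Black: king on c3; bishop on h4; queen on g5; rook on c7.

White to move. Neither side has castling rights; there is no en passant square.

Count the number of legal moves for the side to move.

0

White to move; king on h6.
In check: yes, from the black queen on g5.
Legal moves: none.
Count: 0.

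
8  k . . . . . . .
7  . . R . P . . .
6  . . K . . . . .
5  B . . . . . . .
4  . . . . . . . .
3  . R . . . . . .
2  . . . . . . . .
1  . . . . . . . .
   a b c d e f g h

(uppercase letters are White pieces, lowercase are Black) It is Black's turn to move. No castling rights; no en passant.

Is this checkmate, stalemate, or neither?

Black to move; black king on a8.
In check: no.
King squares — a7: attacked by Rc7; b7: attacked by Rb3; b8: attacked by Rb3.
Legal moves for Black: none.
Not in check and no legal moves → stalemate.

stalemate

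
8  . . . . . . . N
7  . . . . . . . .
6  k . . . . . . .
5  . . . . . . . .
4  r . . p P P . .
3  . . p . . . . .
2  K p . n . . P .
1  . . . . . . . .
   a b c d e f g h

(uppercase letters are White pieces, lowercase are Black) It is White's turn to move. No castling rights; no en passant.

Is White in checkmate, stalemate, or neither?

White to move; white king on a2.
In check: yes, from the black rook on a4.
King squares — a1: attacked by Pb2; b1: attacked by Nd2; b2: attacked by Pc3; a3: attacked by Ra4; b3: attacked by Nd2.
Legal moves for White: none.
In check with no legal moves → checkmate.

checkmate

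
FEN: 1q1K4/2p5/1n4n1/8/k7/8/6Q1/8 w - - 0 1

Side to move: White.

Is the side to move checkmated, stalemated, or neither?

White to move; white king on d8.
In check: yes, from the black queen on b8.
King squares — c7: attacked by Qb8; d7: attacked by Nb6; e7: attacked by Ng6; c8: attacked by Nb6; e8: attacked by Qb8.
Legal moves for White: none.
In check with no legal moves → checkmate.

checkmate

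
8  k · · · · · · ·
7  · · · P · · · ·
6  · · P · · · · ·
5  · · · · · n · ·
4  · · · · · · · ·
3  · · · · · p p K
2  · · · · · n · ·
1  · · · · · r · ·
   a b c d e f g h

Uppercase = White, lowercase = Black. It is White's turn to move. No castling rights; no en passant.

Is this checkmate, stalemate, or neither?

checkmate

White to move; white king on h3.
In check: yes, from the black knight on f2.
King squares — g2: attacked by Pf3; h2: attacked by Pg3; g3: attacked by Nf5; g4: attacked by Nf2; h4: attacked by Nf5.
Legal moves for White: none.
In check with no legal moves → checkmate.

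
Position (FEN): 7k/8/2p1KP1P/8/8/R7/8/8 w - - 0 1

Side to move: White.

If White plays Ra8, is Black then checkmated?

no

After Ra8: black king on h8; in check: yes, from the white rook on a8.
Black has 1 legal reply: Kh7.
In check but a legal move exists → not checkmate.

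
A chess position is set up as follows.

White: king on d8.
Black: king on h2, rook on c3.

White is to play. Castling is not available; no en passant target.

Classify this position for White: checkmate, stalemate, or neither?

White to move; white king on d8.
In check: no.
Legal moves for White: Ke8, Ke7, Kd7.
White has 3 legal moves and is not in check → neither.

neither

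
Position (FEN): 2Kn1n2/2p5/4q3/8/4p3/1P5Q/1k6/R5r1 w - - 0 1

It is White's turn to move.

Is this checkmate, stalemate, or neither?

neither

White to move; white king on c8.
In check: yes, from the black queen on e6.
Legal moves for White: Kxd8, Kb8, Kxc7, Qxe6.
White is in check but has 4 legal moves → neither.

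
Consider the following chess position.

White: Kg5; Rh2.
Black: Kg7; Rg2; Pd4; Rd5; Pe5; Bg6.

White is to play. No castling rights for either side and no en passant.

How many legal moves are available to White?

2

White to move; king on g5.
In check: yes, from the black rook on g2.
Legal moves: Kh4, Rxg2.
Count: 2.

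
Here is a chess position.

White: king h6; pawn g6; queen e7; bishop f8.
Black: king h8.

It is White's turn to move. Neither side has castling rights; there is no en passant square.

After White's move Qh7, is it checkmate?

yes

After Qh7: black king on h8; in check: yes, from the white queen on h7.
King squares — g7: attacked by Kh6; h7: attacked by Pg6; g8: attacked by Qh7.
Black has no legal moves → checkmate.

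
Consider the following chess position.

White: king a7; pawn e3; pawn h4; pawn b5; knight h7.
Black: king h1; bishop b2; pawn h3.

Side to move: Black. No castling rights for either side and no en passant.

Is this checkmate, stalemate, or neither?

neither

Black to move; black king on h1.
In check: no.
Legal moves for Black: Bh8, Bg7, Bf6, Be5, Bd4+, Bc3, Ba3, Bc1, Ba1, Kh2, Kg2, Kg1, h2.
Black has 13 legal moves and is not in check → neither.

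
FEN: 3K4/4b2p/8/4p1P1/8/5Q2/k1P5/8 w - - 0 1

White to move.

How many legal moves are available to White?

5

White to move; king on d8.
In check: yes, from the black bishop on e7.
Legal moves: Ke8, Kc8, Kxe7, Kd7, Kc7.
Count: 5.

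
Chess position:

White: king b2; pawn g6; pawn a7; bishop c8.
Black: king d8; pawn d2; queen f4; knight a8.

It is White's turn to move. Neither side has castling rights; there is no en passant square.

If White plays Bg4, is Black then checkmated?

After Bg4: black king on d8; in check: no.
Black is not in check, so this cannot be checkmate.

no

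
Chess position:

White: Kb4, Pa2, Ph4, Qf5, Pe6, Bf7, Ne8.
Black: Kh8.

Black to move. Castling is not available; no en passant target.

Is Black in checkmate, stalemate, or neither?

Black to move; black king on h8.
In check: no.
King squares — g7: attacked by Ne8; h7: attacked by Qf5; g8: attacked by Bf7.
Legal moves for Black: none.
Not in check and no legal moves → stalemate.

stalemate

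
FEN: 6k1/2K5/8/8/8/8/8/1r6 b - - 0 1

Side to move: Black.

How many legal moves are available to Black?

19

Black to move; king on g8.
In check: no.
Legal moves: Kh8, Kf8, Kh7, Kg7, Kf7, Rb8, Rb7+, Rb6, Rb5, Rb4, Rb3, Rb2, Rh1, Rg1, Rf1, Re1, Rd1, Rc1+, Ra1.
Count: 19.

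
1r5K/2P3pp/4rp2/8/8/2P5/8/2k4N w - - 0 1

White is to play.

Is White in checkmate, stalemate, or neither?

White to move; white king on h8.
In check: yes, from the black rook on b8.
Legal moves for White: Kxh7, Kxg7, cxb8=Q, cxb8=R, cxb8=B, cxb8=N, c8=Q, c8=R, c8=B, c8=N.
White is in check but has 10 legal moves → neither.

neither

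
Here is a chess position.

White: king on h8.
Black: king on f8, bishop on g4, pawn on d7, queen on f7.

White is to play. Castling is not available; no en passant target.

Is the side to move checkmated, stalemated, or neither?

White to move; white king on h8.
In check: no.
King squares — g7: attacked by Qf7; h7: attacked by Qf7; g8: attacked by Qf7.
Legal moves for White: none.
Not in check and no legal moves → stalemate.

stalemate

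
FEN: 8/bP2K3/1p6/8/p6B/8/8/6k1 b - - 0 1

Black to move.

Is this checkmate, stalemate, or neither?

neither

Black to move; black king on g1.
In check: no.
Legal moves for Black: Bb8, Kh2, Kg2, Kh1, Kf1, b5, a3.
Black has 7 legal moves and is not in check → neither.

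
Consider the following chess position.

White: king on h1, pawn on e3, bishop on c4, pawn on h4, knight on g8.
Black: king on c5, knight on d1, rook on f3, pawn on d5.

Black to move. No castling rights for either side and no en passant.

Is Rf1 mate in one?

no

After Rf1: white king on h1; in check: yes, from the black rook on f1.
White has 3 legal replies: Kh2, Kg2, Bxf1.
In check but a legal move exists → not checkmate.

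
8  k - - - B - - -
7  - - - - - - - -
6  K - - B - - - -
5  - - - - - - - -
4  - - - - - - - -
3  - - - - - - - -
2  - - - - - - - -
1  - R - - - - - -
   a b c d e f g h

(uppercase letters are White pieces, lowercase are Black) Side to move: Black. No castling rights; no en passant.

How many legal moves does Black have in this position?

0

Black to move; king on a8.
In check: no.
Legal moves: none.
Count: 0.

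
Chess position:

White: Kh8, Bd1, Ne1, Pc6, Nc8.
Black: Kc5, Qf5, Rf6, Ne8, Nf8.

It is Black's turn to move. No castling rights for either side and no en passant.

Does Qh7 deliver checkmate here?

After Qh7: white king on h8; in check: yes, from the black queen on h7.
King squares — g7: attacked by Qh7; h7: attacked by Nf8; g8: attacked by Qh7.
White has no legal moves → checkmate.

yes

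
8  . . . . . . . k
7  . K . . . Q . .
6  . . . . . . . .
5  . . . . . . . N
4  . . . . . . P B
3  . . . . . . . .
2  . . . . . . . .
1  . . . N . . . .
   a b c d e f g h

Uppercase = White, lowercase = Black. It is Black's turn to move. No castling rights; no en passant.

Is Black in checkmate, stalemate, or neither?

stalemate

Black to move; black king on h8.
In check: no.
King squares — g7: attacked by Nh5; h7: attacked by Qf7; g8: attacked by Qf7.
Legal moves for Black: none.
Not in check and no legal moves → stalemate.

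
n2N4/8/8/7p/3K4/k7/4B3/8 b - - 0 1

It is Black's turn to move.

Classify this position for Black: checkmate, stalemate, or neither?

neither

Black to move; black king on a3.
In check: no.
Legal moves for Black: Nc7, Nb6, Kb4, Ka4, Kb3, Kb2, Ka2, h4.
Black has 8 legal moves and is not in check → neither.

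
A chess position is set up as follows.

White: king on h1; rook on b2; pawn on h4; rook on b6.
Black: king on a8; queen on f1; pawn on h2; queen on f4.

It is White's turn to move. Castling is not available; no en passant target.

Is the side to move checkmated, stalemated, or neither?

White to move; white king on h1.
In check: yes, from the black queen on f1.
King squares — g1: attacked by Qf1; g2: attacked by Qf1; h2: attacked by Qf4.
Legal moves for White: none.
In check with no legal moves → checkmate.

checkmate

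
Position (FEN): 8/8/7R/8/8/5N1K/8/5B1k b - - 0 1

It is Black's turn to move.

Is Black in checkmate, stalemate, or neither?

Black to move; black king on h1.
In check: no.
King squares — g1: attacked by Nf3; g2: attacked by Bf1; h2: attacked by Nf3.
Legal moves for Black: none.
Not in check and no legal moves → stalemate.

stalemate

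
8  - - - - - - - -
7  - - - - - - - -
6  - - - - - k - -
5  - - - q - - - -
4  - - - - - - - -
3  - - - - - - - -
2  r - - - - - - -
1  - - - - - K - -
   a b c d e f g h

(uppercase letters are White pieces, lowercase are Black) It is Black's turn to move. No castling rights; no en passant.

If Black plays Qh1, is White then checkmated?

After Qh1: white king on f1; in check: yes, from the black queen on h1.
King squares — e1: attacked by Qh1; g1: attacked by Qh1; e2: attacked by Ra2; f2: attacked by Ra2; g2: attacked by Qh1.
White has no legal moves → checkmate.

yes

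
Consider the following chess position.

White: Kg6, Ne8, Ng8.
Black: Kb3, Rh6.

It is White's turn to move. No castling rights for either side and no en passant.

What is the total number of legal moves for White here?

White to move; king on g6.
In check: yes, from the black rook on h6.
Legal moves: Kg7, Kf7, Kxh6, Kg5, Kf5, Nxh6.
Count: 6.

6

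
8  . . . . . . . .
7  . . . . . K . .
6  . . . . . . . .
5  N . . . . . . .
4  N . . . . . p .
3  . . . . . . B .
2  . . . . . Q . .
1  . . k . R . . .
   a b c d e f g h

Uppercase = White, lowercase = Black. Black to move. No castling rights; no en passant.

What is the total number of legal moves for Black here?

0

Black to move; king on c1.
In check: yes, from the white rook on e1.
Legal moves: none.
Count: 0.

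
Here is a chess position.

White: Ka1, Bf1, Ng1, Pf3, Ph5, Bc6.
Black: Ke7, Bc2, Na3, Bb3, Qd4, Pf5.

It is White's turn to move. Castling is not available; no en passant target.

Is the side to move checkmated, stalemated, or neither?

checkmate

White to move; white king on a1.
In check: yes, from the black queen on d4.
King squares — b1: attacked by Bc2; a2: attacked by Bb3; b2: attacked by Qd4.
Legal moves for White: none.
In check with no legal moves → checkmate.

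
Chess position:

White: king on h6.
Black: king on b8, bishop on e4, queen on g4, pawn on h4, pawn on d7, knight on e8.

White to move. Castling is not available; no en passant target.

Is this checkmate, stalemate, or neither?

stalemate

White to move; white king on h6.
In check: no.
King squares — g5: attacked by Qg4; h5: attacked by Qg4; g6: attacked by Be4; g7: attacked by Qg4; h7: attacked by Be4.
Legal moves for White: none.
Not in check and no legal moves → stalemate.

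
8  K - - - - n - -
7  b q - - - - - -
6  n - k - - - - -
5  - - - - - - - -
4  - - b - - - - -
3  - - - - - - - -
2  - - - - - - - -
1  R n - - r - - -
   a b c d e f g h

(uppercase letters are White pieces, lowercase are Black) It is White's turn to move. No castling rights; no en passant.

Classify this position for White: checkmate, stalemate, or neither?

White to move; white king on a8.
In check: yes, from the black queen on b7.
King squares — a7: attacked by Qb7; b7: attacked by Kc6; b8: attacked by Na6.
Legal moves for White: none.
In check with no legal moves → checkmate.

checkmate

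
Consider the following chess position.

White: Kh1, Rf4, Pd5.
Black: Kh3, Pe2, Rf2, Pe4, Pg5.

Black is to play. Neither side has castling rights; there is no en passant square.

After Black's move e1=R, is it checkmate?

yes

After e1=R: white king on h1; in check: yes, from the black rook on e1.
King squares — g1: attacked by Re1; g2: attacked by Rf2; h2: attacked by Rf2.
White has no legal moves → checkmate.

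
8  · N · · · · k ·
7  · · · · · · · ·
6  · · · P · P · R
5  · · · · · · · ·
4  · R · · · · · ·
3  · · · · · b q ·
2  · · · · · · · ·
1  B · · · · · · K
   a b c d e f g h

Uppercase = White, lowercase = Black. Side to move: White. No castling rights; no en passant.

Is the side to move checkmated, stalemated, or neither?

checkmate

White to move; white king on h1.
In check: yes, from the black bishop on f3.
King squares — g1: attacked by Qg3; g2: attacked by Bf3; h2: attacked by Qg3.
Legal moves for White: none.
In check with no legal moves → checkmate.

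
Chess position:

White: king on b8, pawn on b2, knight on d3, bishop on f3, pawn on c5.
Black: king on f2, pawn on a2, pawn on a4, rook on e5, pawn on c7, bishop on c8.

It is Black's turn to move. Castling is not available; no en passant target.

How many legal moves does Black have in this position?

5

Black to move; king on f2.
In check: yes, from the white knight on d3.
Legal moves: Kg3, Kxf3, Ke3, Kg1, Kf1.
Count: 5.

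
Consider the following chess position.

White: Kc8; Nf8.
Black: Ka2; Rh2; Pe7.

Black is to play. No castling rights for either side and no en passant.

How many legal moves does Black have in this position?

20

Black to move; king on a2.
In check: no.
Legal moves: Rh8, Rh7, Rh6, Rh5, Rh4, Rh3, Rg2, Rf2, Re2, Rd2, Rc2+, Rb2, Rh1, Kb3, Ka3, Kb2, Kb1, Ka1, e6, e5.
Count: 20.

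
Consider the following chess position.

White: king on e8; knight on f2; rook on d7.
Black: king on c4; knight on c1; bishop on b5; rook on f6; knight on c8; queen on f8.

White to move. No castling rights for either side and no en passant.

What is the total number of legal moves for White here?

White to move; king on e8.
In check: yes, from the black queen on f8.
Legal moves: none.
Count: 0.

0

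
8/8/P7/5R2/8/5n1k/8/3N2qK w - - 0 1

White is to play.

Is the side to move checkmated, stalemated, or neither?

White to move; white king on h1.
In check: yes, from the black queen on g1.
King squares — g1: attacked by Nf3; g2: attacked by Qg1; h2: attacked by Qg1.
Legal moves for White: none.
In check with no legal moves → checkmate.

checkmate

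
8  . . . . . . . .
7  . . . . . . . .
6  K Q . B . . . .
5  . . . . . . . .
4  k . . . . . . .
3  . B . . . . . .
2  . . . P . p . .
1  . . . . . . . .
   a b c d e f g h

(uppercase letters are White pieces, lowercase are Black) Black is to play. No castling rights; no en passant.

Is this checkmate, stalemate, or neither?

Black to move; black king on a4.
In check: yes, from the white bishop on b3.
King squares — a3: attacked by Bd6; b3: attacked by Qb6; b4: attacked by Qb6; a5: attacked by Ka6; b5: attacked by Ka6.
Legal moves for Black: none.
In check with no legal moves → checkmate.

checkmate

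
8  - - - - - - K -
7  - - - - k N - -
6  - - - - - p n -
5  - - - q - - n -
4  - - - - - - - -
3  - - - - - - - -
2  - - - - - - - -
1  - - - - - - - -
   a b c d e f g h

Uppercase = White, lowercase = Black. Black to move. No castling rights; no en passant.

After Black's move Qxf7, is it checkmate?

After Qxf7: white king on g8; in check: yes, from the black queen on f7.
King squares — f7: attacked by Ng5; g7: attacked by Qf7; h7: attacked by Ng5; f8: attacked by Ng6; h8: attacked by Ng6.
White has no legal moves → checkmate.

yes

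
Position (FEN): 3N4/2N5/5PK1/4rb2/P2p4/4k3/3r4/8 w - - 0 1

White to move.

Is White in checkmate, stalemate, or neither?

neither

White to move; white king on g6.
In check: yes, from the black bishop on f5.
King squares — f5: attacked by Re5; g5: available; h5: available; f6: own pawn; h6: available; f7: available; g7: available; h7: attacked by Bf5.
Legal moves for White: Kg7, Kf7, Kh6, Kh5, Kg5.
White is in check but has 5 legal moves → neither.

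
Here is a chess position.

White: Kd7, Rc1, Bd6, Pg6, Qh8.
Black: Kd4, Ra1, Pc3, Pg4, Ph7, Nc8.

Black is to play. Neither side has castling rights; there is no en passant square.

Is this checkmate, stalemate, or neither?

neither

Black to move; black king on d4.
In check: yes, from the white queen on h8.
Legal moves for Black: Kd5, Ke4, Kc4, Ke3, Kd3.
Black is in check but has 5 legal moves → neither.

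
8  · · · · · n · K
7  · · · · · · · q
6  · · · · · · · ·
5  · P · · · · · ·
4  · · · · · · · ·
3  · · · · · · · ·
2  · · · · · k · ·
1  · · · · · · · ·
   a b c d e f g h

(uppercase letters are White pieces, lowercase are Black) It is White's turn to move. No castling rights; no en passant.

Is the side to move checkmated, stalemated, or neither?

checkmate

White to move; white king on h8.
In check: yes, from the black queen on h7.
King squares — g7: attacked by Qh7; h7: attacked by Nf8; g8: attacked by Qh7.
Legal moves for White: none.
In check with no legal moves → checkmate.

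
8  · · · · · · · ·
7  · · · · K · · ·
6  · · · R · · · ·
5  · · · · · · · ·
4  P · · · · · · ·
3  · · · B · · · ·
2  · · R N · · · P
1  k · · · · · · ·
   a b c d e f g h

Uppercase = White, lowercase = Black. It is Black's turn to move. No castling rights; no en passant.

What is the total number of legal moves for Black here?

Black to move; king on a1.
In check: no.
Legal moves: none.
Count: 0.

0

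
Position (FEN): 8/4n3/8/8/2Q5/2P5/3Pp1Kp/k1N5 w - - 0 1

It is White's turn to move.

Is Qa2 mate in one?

yes

After Qa2: black king on a1; in check: yes, from the white queen on a2.
King squares — b1: attacked by Qa2; a2: attacked by Nc1; b2: attacked by Qa2.
Black has no legal moves → checkmate.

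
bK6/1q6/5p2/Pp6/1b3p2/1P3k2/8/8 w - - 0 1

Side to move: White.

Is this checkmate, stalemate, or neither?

checkmate

White to move; white king on b8.
In check: yes, from the black queen on b7.
King squares — a7: attacked by Qb7; b7: attacked by Ba8; c7: attacked by Qb7; a8: attacked by Qb7; c8: attacked by Qb7.
Legal moves for White: none.
In check with no legal moves → checkmate.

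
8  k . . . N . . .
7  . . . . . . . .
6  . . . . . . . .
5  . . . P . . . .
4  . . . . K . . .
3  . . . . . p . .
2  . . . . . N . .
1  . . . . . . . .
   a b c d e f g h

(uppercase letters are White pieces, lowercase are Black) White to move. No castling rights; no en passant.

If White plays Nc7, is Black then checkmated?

After Nc7: black king on a8; in check: yes, from the white knight on c7.
Black has 3 legal replies: Kb8, Kb7, Ka7.
In check but a legal move exists → not checkmate.

no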